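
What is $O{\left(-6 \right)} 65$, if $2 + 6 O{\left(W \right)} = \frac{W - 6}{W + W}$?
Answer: $- \frac{65}{6} \approx -10.833$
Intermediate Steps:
$O{\left(W \right)} = - \frac{1}{3} + \frac{-6 + W}{12 W}$ ($O{\left(W \right)} = - \frac{1}{3} + \frac{\left(W - 6\right) \frac{1}{W + W}}{6} = - \frac{1}{3} + \frac{\left(-6 + W\right) \frac{1}{2 W}}{6} = - \frac{1}{3} + \frac{\frac{1}{2} \frac{1}{W} \left(-6 + W\right)}{6} = - \frac{1}{3} + \frac{-6 + W}{12 W}$)
$O{\left(-6 \right)} 65 = \frac{-2 - -6}{4 \left(-6\right)} 65 = \frac{1}{4} \left(- \frac{1}{6}\right) \left(-2 + 6\right) 65 = \frac{1}{4} \left(- \frac{1}{6}\right) 4 \cdot 65 = \left(- \frac{1}{6}\right) 65 = - \frac{65}{6}$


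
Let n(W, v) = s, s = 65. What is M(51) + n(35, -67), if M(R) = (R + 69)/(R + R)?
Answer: 1125/17 ≈ 66.177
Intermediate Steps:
M(R) = (69 + R)/(2*R) (M(R) = (69 + R)/((2*R)) = (69 + R)*(1/(2*R)) = (69 + R)/(2*R))
n(W, v) = 65
M(51) + n(35, -67) = (½)*(69 + 51)/51 + 65 = (½)*(1/51)*120 + 65 = 20/17 + 65 = 1125/17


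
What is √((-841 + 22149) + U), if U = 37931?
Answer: √59239 ≈ 243.39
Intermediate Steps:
√((-841 + 22149) + U) = √((-841 + 22149) + 37931) = √(21308 + 37931) = √59239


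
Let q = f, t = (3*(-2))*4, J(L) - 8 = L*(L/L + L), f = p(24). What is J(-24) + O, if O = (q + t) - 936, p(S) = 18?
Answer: -382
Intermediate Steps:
f = 18
J(L) = 8 + L*(1 + L) (J(L) = 8 + L*(L/L + L) = 8 + L*(1 + L))
t = -24 (t = -6*4 = -24)
q = 18
O = -942 (O = (18 - 24) - 936 = -6 - 936 = -942)
J(-24) + O = (8 - 24 + (-24)²) - 942 = (8 - 24 + 576) - 942 = 560 - 942 = -382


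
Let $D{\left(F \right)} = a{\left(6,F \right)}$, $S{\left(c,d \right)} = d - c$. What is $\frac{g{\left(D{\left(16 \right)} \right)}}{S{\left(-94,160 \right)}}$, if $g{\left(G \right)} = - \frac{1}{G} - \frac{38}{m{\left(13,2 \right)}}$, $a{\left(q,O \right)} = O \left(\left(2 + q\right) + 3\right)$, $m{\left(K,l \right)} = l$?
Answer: $- \frac{3345}{44704} \approx -0.074826$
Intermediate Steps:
$a{\left(q,O \right)} = O \left(5 + q\right)$
$D{\left(F \right)} = 11 F$ ($D{\left(F \right)} = F \left(5 + 6\right) = F 11 = 11 F$)
$g{\left(G \right)} = -19 - \frac{1}{G}$ ($g{\left(G \right)} = - \frac{1}{G} - \frac{38}{2} = - \frac{1}{G} - 19 = -19 - \frac{1}{G}$)
$\frac{g{\left(D{\left(16 \right)} \right)}}{S{\left(-94,160 \right)}} = \frac{-19 - \frac{1}{11 \cdot 16}}{160 - -94} = \frac{-19 - \frac{1}{176}}{160 + 94} = \frac{-19 - \frac{1}{176}}{254} = \left(-19 - \frac{1}{176}\right) \frac{1}{254} = \left(- \frac{3345}{176}\right) \frac{1}{254} = - \frac{3345}{44704}$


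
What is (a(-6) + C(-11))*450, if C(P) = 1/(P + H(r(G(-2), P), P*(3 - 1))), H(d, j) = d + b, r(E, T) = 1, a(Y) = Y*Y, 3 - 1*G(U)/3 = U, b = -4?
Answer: 113175/7 ≈ 16168.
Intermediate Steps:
G(U) = 9 - 3*U
a(Y) = Y**2
H(d, j) = -4 + d (H(d, j) = d - 4 = -4 + d)
C(P) = 1/(-3 + P) (C(P) = 1/(P + (-4 + 1)) = 1/(P - 3) = 1/(-3 + P))
(a(-6) + C(-11))*450 = ((-6)**2 + 1/(-3 - 11))*450 = (36 + 1/(-14))*450 = (36 - 1/14)*450 = (503/14)*450 = 113175/7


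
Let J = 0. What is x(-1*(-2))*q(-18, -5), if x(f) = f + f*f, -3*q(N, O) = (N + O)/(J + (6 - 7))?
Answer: -46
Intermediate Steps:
q(N, O) = N/3 + O/3 (q(N, O) = -(N + O)/(3*(0 + (6 - 7))) = -(N + O)/(3*(0 - 1)) = -(N + O)/(3*(-1)) = -(N + O)*(-1)/3 = -(-N - O)/3 = N/3 + O/3)
x(f) = f + f²
x(-1*(-2))*q(-18, -5) = ((-1*(-2))*(1 - 1*(-2)))*((⅓)*(-18) + (⅓)*(-5)) = (2*(1 + 2))*(-6 - 5/3) = (2*3)*(-23/3) = 6*(-23/3) = -46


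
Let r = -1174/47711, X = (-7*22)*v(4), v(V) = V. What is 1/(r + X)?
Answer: -47711/29391150 ≈ -0.0016233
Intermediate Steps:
X = -616 (X = -7*22*4 = -154*4 = -616)
r = -1174/47711 (r = -1174*1/47711 = -1174/47711 ≈ -0.024606)
1/(r + X) = 1/(-1174/47711 - 616) = 1/(-29391150/47711) = -47711/29391150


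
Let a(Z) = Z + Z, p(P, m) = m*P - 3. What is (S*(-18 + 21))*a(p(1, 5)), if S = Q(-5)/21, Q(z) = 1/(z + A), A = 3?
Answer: -2/7 ≈ -0.28571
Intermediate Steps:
p(P, m) = -3 + P*m (p(P, m) = P*m - 3 = -3 + P*m)
a(Z) = 2*Z
Q(z) = 1/(3 + z) (Q(z) = 1/(z + 3) = 1/(3 + z))
S = -1/42 (S = 1/((3 - 5)*21) = (1/21)/(-2) = -½*1/21 = -1/42 ≈ -0.023810)
(S*(-18 + 21))*a(p(1, 5)) = (-(-18 + 21)/42)*(2*(-3 + 1*5)) = (-1/42*3)*(2*(-3 + 5)) = -2/7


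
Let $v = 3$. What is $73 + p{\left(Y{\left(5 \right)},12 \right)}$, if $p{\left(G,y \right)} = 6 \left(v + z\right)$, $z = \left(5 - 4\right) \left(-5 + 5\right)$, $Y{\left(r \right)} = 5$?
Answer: $91$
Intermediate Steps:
$z = 0$ ($z = 1 \cdot 0 = 0$)
$p{\left(G,y \right)} = 18$ ($p{\left(G,y \right)} = 6 \left(3 + 0\right) = 6 \cdot 3 = 18$)
$73 + p{\left(Y{\left(5 \right)},12 \right)} = 73 + 18 = 91$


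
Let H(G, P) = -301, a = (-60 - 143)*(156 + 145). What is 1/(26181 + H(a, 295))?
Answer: 1/25880 ≈ 3.8640e-5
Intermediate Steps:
a = -61103 (a = -203*301 = -61103)
1/(26181 + H(a, 295)) = 1/(26181 - 301) = 1/25880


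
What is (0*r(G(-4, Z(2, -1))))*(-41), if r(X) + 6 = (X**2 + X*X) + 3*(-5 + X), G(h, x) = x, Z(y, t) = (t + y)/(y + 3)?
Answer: 0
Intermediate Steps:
Z(y, t) = (t + y)/(3 + y)
r(X) = -21 + 2*X**2 + 3*X (r(X) = -6 + ((X**2 + X*X) + 3*(-5 + X)) = -6 + ((X**2 + X**2) + (-15 + 3*X)) = -6 + (2*X**2 + (-15 + 3*X)) = -6 + (-15 + 2*X**2 + 3*X) = -21 + 2*X**2 + 3*X)
(0*r(G(-4, Z(2, -1))))*(-41) = (0*(-21 + 2*((-1 + 2)/(3 + 2))**2 + 3*((-1 + 2)/(3 + 2))))*(-41) = (0*(-21 + 2*(1/5)**2 + 3*(1/5)))*(-41) = (0*(-21 + 2*(1/25) + 3/5))*(-41) = (0*(-21 + 2/25 + 3/5))*(-41) = (0*(-508/25))*(-41) = 0*(-41) = 0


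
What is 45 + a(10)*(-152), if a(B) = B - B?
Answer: 45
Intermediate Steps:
a(B) = 0
45 + a(10)*(-152) = 45 + 0*(-152) = 45 + 0 = 45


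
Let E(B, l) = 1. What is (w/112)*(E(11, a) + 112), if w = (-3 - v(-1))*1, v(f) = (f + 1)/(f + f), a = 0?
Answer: -339/112 ≈ -3.0268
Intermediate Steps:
v(f) = (1 + f)/(2*f) (v(f) = (1 + f)/((2*f)) = (1 + f)*(1/(2*f)) = (1 + f)/(2*f))
w = -3 (w = (-3 - (1 - 1)/(2*(-1)))*1 = (-3 - (-1)*0/2)*1 = (-3 - 1*0)*1 = (-3 + 0)*1 = -3*1 = -3)
(w/112)*(E(11, a) + 112) = (-3/112)*(1 + 112) = -3*1/112*113 = -3/112*113 = -339/112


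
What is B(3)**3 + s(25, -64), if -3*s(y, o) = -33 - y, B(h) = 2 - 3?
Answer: 55/3 ≈ 18.333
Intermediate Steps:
B(h) = -1
s(y, o) = 11 + y/3 (s(y, o) = -(-33 - y)/3 = 11 + y/3)
B(3)**3 + s(25, -64) = (-1)**3 + (11 + (1/3)*25) = -1 + (11 + 25/3) = -1 + 58/3 = 55/3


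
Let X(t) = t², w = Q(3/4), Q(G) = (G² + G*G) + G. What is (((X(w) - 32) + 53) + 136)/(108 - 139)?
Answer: -10273/1984 ≈ -5.1779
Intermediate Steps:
Q(G) = G + 2*G² (Q(G) = (G² + G²) + G = 2*G² + G = G + 2*G²)
w = 15/8 (w = (3/4)*(1 + 2*(3/4)) = (3*(¼))*(1 + 2*(3*(¼))) = 3*(1 + 2*(¾))/4 = 3*(1 + 3/2)/4 = (¾)*(5/2) = 15/8 ≈ 1.8750)
(((X(w) - 32) + 53) + 136)/(108 - 139) = ((((15/8)² - 32) + 53) + 136)/(108 - 139) = (((225/64 - 32) + 53) + 136)/(-31) = -((-1823/64 + 53) + 136)/31 = -(1569/64 + 136)/31 = -1/31*10273/64 = -10273/1984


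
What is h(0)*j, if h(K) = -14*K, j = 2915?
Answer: 0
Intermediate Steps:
h(0)*j = -14*0*2915 = 0*2915 = 0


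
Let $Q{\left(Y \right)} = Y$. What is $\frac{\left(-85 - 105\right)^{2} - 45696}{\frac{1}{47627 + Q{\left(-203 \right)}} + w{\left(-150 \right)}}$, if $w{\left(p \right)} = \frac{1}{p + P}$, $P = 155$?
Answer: $- \frac{2275403520}{47429} \approx -47975.0$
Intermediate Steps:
$w{\left(p \right)} = \frac{1}{155 + p}$ ($w{\left(p \right)} = \frac{1}{p + 155} = \frac{1}{155 + p}$)
$\frac{\left(-85 - 105\right)^{2} - 45696}{\frac{1}{47627 + Q{\left(-203 \right)}} + w{\left(-150 \right)}} = \frac{\left(-85 - 105\right)^{2} - 45696}{\frac{1}{47627 - 203} + \frac{1}{155 - 150}} = \frac{\left(-190\right)^{2} - 45696}{\frac{1}{47424} + \frac{1}{5}} = \frac{36100 - 45696}{\frac{1}{47424} + \frac{1}{5}} = - \frac{9596}{\frac{47429}{237120}} = \left(-9596\right) \frac{237120}{47429} = - \frac{2275403520}{47429}$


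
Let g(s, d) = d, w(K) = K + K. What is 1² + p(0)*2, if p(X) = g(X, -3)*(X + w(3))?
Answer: -35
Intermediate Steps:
w(K) = 2*K
p(X) = -18 - 3*X (p(X) = -3*(X + 2*3) = -3*(X + 6) = -3*(6 + X) = -18 - 3*X)
1² + p(0)*2 = 1² + (-18 - 3*0)*2 = 1 + (-18 + 0)*2 = 1 - 18*2 = 1 - 36 = -35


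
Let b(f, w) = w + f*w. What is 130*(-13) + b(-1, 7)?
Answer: -1690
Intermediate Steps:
130*(-13) + b(-1, 7) = 130*(-13) + 7*(1 - 1) = -1690 + 7*0 = -1690 + 0 = -1690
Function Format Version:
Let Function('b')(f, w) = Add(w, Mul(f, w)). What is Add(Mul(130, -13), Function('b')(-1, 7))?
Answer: -1690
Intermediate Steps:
Add(Mul(130, -13), Function('b')(-1, 7)) = Add(Mul(130, -13), Mul(7, Add(1, -1))) = Add(-1690, Mul(7, 0)) = Add(-1690, 0) = -1690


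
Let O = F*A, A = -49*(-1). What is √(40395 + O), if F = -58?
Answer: 47*√17 ≈ 193.79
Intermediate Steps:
A = 49
O = -2842 (O = -58*49 = -2842)
√(40395 + O) = √(40395 - 2842) = √37553 = 47*√17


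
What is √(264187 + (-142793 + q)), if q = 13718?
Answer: 2*√33778 ≈ 367.58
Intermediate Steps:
√(264187 + (-142793 + q)) = √(264187 + (-142793 + 13718)) = √(264187 - 129075) = √135112 = 2*√33778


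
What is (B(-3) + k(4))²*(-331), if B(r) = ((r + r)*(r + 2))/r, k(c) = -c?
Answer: -11916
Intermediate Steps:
B(r) = 4 + 2*r (B(r) = ((2*r)*(2 + r))/r = (2*r*(2 + r))/r = 4 + 2*r)
(B(-3) + k(4))²*(-331) = ((4 + 2*(-3)) - 1*4)²*(-331) = ((4 - 6) - 4)²*(-331) = (-2 - 4)²*(-331) = (-6)²*(-331) = 36*(-331) = -11916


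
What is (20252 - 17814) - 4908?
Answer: -2470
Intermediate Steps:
(20252 - 17814) - 4908 = 2438 - 4908 = -2470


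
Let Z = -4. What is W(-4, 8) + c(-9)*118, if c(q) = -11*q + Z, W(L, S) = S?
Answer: 11218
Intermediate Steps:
c(q) = -4 - 11*q (c(q) = -11*q - 4 = -4 - 11*q)
W(-4, 8) + c(-9)*118 = 8 + (-4 - 11*(-9))*118 = 8 + (-4 + 99)*118 = 8 + 95*118 = 8 + 11210 = 11218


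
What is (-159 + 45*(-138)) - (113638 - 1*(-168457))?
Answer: -288464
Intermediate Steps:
(-159 + 45*(-138)) - (113638 - 1*(-168457)) = (-159 - 6210) - (113638 + 168457) = -6369 - 1*282095 = -6369 - 282095 = -288464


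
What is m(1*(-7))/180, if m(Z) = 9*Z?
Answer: -7/20 ≈ -0.35000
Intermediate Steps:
m(1*(-7))/180 = (9*(1*(-7)))/180 = (9*(-7))*(1/180) = -63*1/180 = -7/20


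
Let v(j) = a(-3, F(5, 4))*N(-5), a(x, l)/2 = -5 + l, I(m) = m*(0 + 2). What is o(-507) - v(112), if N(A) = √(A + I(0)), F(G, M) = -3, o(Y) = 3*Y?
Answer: -1521 + 16*I*√5 ≈ -1521.0 + 35.777*I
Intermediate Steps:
I(m) = 2*m (I(m) = m*2 = 2*m)
a(x, l) = -10 + 2*l (a(x, l) = 2*(-5 + l) = -10 + 2*l)
N(A) = √A (N(A) = √(A + 2*0) = √(A + 0) = √A)
v(j) = -16*I*√5 (v(j) = (-10 + 2*(-3))*√(-5) = (-10 - 6)*(I*√5) = -16*I*√5)
o(-507) - v(112) = 3*(-507) - (-16)*I*√5 = -1521 + 16*I*√5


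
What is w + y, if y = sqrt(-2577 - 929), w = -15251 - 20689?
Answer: -35940 + I*sqrt(3506) ≈ -35940.0 + 59.211*I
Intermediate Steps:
w = -35940
y = I*sqrt(3506) (y = sqrt(-3506) = I*sqrt(3506) ≈ 59.211*I)
w + y = -35940 + I*sqrt(3506)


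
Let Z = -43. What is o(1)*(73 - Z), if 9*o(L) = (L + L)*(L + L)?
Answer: 464/9 ≈ 51.556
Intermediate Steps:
o(L) = 4*L²/9 (o(L) = ((L + L)*(L + L))/9 = ((2*L)*(2*L))/9 = (4*L²)/9 = 4*L²/9)
o(1)*(73 - Z) = ((4/9)*1²)*(73 - 1*(-43)) = ((4/9)*1)*(73 + 43) = (4/9)*116 = 464/9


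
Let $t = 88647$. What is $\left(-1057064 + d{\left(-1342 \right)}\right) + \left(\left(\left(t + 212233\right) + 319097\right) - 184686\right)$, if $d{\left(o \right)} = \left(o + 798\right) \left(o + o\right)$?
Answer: $838323$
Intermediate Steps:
$d{\left(o \right)} = 2 o \left(798 + o\right)$ ($d{\left(o \right)} = \left(798 + o\right) 2 o = 2 o \left(798 + o\right)$)
$\left(-1057064 + d{\left(-1342 \right)}\right) + \left(\left(\left(t + 212233\right) + 319097\right) - 184686\right) = \left(-1057064 + 2 \left(-1342\right) \left(798 - 1342\right)\right) + \left(\left(\left(88647 + 212233\right) + 319097\right) - 184686\right) = \left(-1057064 + 2 \left(-1342\right) \left(-544\right)\right) + \left(\left(300880 + 319097\right) - 184686\right) = \left(-1057064 + 1460096\right) + \left(619977 - 184686\right) = 403032 + 435291 = 838323$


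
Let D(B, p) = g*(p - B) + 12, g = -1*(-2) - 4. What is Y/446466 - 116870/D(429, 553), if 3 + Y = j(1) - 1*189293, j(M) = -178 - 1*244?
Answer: 13033426993/26341494 ≈ 494.79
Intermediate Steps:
j(M) = -422 (j(M) = -178 - 244 = -422)
g = -2 (g = 2 - 4 = -2)
Y = -189718 (Y = -3 + (-422 - 1*189293) = -3 + (-422 - 189293) = -3 - 189715 = -189718)
D(B, p) = 12 - 2*p + 2*B (D(B, p) = -2*(p - B) + 12 = (-2*p + 2*B) + 12 = 12 - 2*p + 2*B)
Y/446466 - 116870/D(429, 553) = -189718/446466 - 116870/(12 - 2*553 + 2*429) = -189718*1/446466 - 116870/(12 - 1106 + 858) = -94859/223233 - 116870/(-236) = -94859/223233 - 116870*(-1/236) = -94859/223233 + 58435/118 = 13033426993/26341494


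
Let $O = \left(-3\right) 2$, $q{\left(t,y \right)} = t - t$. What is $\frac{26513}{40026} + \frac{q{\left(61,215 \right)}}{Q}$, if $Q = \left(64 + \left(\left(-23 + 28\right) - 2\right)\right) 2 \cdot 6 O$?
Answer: $\frac{26513}{40026} \approx 0.66239$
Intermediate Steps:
$q{\left(t,y \right)} = 0$
$O = -6$
$Q = -4824$ ($Q = \left(64 + \left(\left(-23 + 28\right) - 2\right)\right) 2 \cdot 6 \left(-6\right) = \left(64 + \left(5 - 2\right)\right) 12 \left(-6\right) = \left(64 + 3\right) \left(-72\right) = 67 \left(-72\right) = -4824$)
$\frac{26513}{40026} + \frac{q{\left(61,215 \right)}}{Q} = \frac{26513}{40026} + \frac{0}{-4824} = 26513 \cdot \frac{1}{40026} + 0 \left(- \frac{1}{4824}\right) = \frac{26513}{40026} + 0 = \frac{26513}{40026}$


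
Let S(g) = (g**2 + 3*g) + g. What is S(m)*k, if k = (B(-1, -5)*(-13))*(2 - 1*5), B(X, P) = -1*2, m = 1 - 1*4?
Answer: 234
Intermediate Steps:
m = -3 (m = 1 - 4 = -3)
B(X, P) = -2
S(g) = g**2 + 4*g
k = -78 (k = (-2*(-13))*(2 - 1*5) = 26*(2 - 5) = 26*(-3) = -78)
S(m)*k = -3*(4 - 3)*(-78) = -3*1*(-78) = -3*(-78) = 234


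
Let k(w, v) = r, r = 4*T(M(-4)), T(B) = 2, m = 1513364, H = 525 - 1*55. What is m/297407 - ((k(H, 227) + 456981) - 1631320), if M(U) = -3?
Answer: 349255773081/297407 ≈ 1.1743e+6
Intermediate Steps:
H = 470 (H = 525 - 55 = 470)
r = 8 (r = 4*2 = 8)
k(w, v) = 8
m/297407 - ((k(H, 227) + 456981) - 1631320) = 1513364/297407 - ((8 + 456981) - 1631320) = 1513364*(1/297407) - (456989 - 1631320) = 1513364/297407 - 1*(-1174331) = 1513364/297407 + 1174331 = 349255773081/297407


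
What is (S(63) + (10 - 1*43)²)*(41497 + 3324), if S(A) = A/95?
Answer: 244198962/5 ≈ 4.8840e+7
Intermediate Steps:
S(A) = A/95 (S(A) = A*(1/95) = A/95)
(S(63) + (10 - 1*43)²)*(41497 + 3324) = ((1/95)*63 + (10 - 1*43)²)*(41497 + 3324) = (63/95 + (10 - 43)²)*44821 = (63/95 + (-33)²)*44821 = (63/95 + 1089)*44821 = (103518/95)*44821 = 244198962/5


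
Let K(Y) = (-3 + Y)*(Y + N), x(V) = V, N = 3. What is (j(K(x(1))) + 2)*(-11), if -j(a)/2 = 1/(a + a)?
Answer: -187/8 ≈ -23.375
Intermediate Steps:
K(Y) = (-3 + Y)*(3 + Y) (K(Y) = (-3 + Y)*(Y + 3) = (-3 + Y)*(3 + Y))
j(a) = -1/a (j(a) = -2/(a + a) = -2*1/(2*a) = -1/a)
(j(K(x(1))) + 2)*(-11) = (-1/(-9 + 1²) + 2)*(-11) = (-1/(-9 + 1) + 2)*(-11) = (-1/(-8) + 2)*(-11) = (-1*(-⅛) + 2)*(-11) = (⅛ + 2)*(-11) = (17/8)*(-11) = -187/8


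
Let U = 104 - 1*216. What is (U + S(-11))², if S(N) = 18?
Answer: 8836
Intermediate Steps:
U = -112 (U = 104 - 216 = -112)
(U + S(-11))² = (-112 + 18)² = (-94)² = 8836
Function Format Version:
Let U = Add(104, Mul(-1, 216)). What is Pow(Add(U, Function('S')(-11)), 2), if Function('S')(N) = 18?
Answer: 8836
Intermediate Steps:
U = -112 (U = Add(104, -216) = -112)
Pow(Add(U, Function('S')(-11)), 2) = Pow(Add(-112, 18), 2) = Pow(-94, 2) = 8836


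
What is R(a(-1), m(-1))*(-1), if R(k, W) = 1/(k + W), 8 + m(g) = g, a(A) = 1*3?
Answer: ⅙ ≈ 0.16667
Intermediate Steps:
a(A) = 3
m(g) = -8 + g
R(k, W) = 1/(W + k)
R(a(-1), m(-1))*(-1) = -1/((-8 - 1) + 3) = -1/(-9 + 3) = -1/(-6) = -⅙*(-1) = ⅙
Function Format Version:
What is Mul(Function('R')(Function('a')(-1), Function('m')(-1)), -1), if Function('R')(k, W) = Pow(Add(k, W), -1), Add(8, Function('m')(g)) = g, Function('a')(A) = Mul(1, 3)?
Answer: Rational(1, 6) ≈ 0.16667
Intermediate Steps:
Function('a')(A) = 3
Function('m')(g) = Add(-8, g)
Function('R')(k, W) = Pow(Add(W, k), -1)
Mul(Function('R')(Function('a')(-1), Function('m')(-1)), -1) = Mul(Pow(Add(Add(-8, -1), 3), -1), -1) = Mul(Pow(Add(-9, 3), -1), -1) = Mul(Pow(-6, -1), -1) = Mul(Rational(-1, 6), -1) = Rational(1, 6)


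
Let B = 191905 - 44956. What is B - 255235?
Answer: -108286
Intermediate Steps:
B = 146949
B - 255235 = 146949 - 255235 = -108286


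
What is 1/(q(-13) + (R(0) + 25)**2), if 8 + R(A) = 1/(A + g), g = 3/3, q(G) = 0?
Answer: 1/324 ≈ 0.0030864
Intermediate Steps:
g = 1 (g = 3*(1/3) = 1)
R(A) = -8 + 1/(1 + A) (R(A) = -8 + 1/(A + 1) = -8 + 1/(1 + A))
1/(q(-13) + (R(0) + 25)**2) = 1/(0 + ((-7 - 8*0)/(1 + 0) + 25)**2) = 1/(0 + ((-7 + 0)/1 + 25)**2) = 1/(0 + (1*(-7) + 25)**2) = 1/(0 + (-7 + 25)**2) = 1/(0 + 18**2) = 1/(0 + 324) = 1/324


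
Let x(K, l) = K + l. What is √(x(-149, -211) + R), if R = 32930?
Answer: √32570 ≈ 180.47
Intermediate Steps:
√(x(-149, -211) + R) = √((-149 - 211) + 32930) = √(-360 + 32930) = √32570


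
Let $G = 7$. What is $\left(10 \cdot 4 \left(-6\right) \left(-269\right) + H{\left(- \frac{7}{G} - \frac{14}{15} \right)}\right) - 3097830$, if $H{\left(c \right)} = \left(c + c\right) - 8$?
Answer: $- \frac{45499228}{15} \approx -3.0333 \cdot 10^{6}$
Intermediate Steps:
$H{\left(c \right)} = -8 + 2 c$ ($H{\left(c \right)} = 2 c - 8 = -8 + 2 c$)
$\left(10 \cdot 4 \left(-6\right) \left(-269\right) + H{\left(- \frac{7}{G} - \frac{14}{15} \right)}\right) - 3097830 = \left(10 \cdot 4 \left(-6\right) \left(-269\right) - \left(8 - 2 \left(- \frac{7}{7} - \frac{14}{15}\right)\right)\right) - 3097830 = \left(40 \left(-6\right) \left(-269\right) - \left(8 - 2 \left(\left(-7\right) \frac{1}{7} - \frac{14}{15}\right)\right)\right) - 3097830 = \left(\left(-240\right) \left(-269\right) - \left(8 - 2 \left(-1 - \frac{14}{15}\right)\right)\right) - 3097830 = \left(64560 + \left(-8 + 2 \left(- \frac{29}{15}\right)\right)\right) - 3097830 = \left(64560 - \frac{178}{15}\right) - 3097830 = \frac{968222}{15} - 3097830 = - \frac{45499228}{15}$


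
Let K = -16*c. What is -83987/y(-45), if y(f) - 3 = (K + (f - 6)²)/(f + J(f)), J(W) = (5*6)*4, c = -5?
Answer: -6299025/2906 ≈ -2167.6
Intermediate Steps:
J(W) = 120 (J(W) = 30*4 = 120)
K = 80 (K = -16*(-5) = 80)
y(f) = 3 + (80 + (-6 + f)²)/(120 + f) (y(f) = 3 + (80 + (f - 6)²)/(f + 120) = 3 + (80 + (-6 + f)²)/(120 + f))
-83987/y(-45) = -83987*(120 - 45)/(476 + (-45)² - 9*(-45)) = -83987*75/(476 + 2025 + 405) = -83987/((1/75)*2906) = -83987/2906/75 = -83987*75/2906 = -6299025/2906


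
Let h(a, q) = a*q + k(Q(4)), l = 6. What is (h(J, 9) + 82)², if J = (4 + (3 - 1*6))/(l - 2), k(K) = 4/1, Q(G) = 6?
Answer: 124609/16 ≈ 7788.1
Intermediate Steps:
k(K) = 4 (k(K) = 4*1 = 4)
J = ¼ (J = (4 + (3 - 1*6))/(6 - 2) = (4 + (3 - 6))/4 = (4 - 3)*(¼) = 1*(¼) = ¼ ≈ 0.25000)
h(a, q) = 4 + a*q (h(a, q) = a*q + 4 = 4 + a*q)
(h(J, 9) + 82)² = ((4 + (¼)*9) + 82)² = ((4 + 9/4) + 82)² = (25/4 + 82)² = (353/4)² = 124609/16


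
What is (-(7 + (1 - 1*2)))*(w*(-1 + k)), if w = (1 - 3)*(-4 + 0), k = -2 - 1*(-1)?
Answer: 96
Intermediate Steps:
k = -1 (k = -2 + 1 = -1)
w = 8 (w = -2*(-4) = 8)
(-(7 + (1 - 1*2)))*(w*(-1 + k)) = (-(7 + (1 - 1*2)))*(8*(-1 - 1)) = (-(7 + (1 - 2)))*(8*(-2)) = -(7 - 1)*(-16) = -1*6*(-16) = -6*(-16) = 96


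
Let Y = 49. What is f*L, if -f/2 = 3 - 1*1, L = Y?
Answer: -196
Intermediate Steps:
L = 49
f = -4 (f = -2*(3 - 1*1) = -2*(3 - 1) = -2*2 = -4)
f*L = -4*49 = -196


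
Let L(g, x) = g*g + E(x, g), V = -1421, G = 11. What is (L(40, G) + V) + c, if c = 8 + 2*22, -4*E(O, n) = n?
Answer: 221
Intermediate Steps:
E(O, n) = -n/4
L(g, x) = g**2 - g/4 (L(g, x) = g*g - g/4 = g**2 - g/4)
c = 52 (c = 8 + 44 = 52)
(L(40, G) + V) + c = (40*(-1/4 + 40) - 1421) + 52 = (40*(159/4) - 1421) + 52 = (1590 - 1421) + 52 = 169 + 52 = 221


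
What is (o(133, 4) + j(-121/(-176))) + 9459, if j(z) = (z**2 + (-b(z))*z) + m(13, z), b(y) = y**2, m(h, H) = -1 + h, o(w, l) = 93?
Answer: 39174749/4096 ≈ 9564.1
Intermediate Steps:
j(z) = 12 + z**2 - z**3 (j(z) = (z**2 + (-z**2)*z) + (-1 + 13) = (z**2 - z**3) + 12 = 12 + z**2 - z**3)
(o(133, 4) + j(-121/(-176))) + 9459 = (93 + (12 + (-121/(-176))**2 - (-121/(-176))**3)) + 9459 = (93 + (12 + (-121*(-1/176))**2 - (-121*(-1/176))**3)) + 9459 = (93 + (12 + (11/16)**2 - (11/16)**3)) + 9459 = (93 + (12 + 121/256 - 1*1331/4096)) + 9459 = (93 + (12 + 121/256 - 1331/4096)) + 9459 = (93 + 49757/4096) + 9459 = 430685/4096 + 9459 = 39174749/4096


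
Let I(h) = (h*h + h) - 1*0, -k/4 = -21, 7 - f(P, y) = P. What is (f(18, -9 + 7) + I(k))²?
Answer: 50822641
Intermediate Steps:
f(P, y) = 7 - P
k = 84 (k = -4*(-21) = 84)
I(h) = h + h² (I(h) = (h² + h) + 0 = (h + h²) + 0 = h + h²)
(f(18, -9 + 7) + I(k))² = ((7 - 1*18) + 84*(1 + 84))² = ((7 - 18) + 84*85)² = (-11 + 7140)² = 7129² = 50822641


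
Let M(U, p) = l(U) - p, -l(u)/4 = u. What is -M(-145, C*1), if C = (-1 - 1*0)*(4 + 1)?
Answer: -585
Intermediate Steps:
C = -5 (C = (-1 + 0)*5 = -1*5 = -5)
l(u) = -4*u
M(U, p) = -p - 4*U (M(U, p) = -4*U - p = -p - 4*U)
-M(-145, C*1) = -(-(-5) - 4*(-145)) = -(-1*(-5) + 580) = -(5 + 580) = -1*585 = -585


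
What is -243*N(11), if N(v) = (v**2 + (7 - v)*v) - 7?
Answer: -17010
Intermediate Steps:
N(v) = -7 + v**2 + v*(7 - v) (N(v) = (v**2 + v*(7 - v)) - 7 = -7 + v**2 + v*(7 - v))
-243*N(11) = -243*(-7 + 7*11) = -243*(-7 + 77) = -243*70 = -17010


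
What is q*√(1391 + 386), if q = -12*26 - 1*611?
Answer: -923*√1777 ≈ -38909.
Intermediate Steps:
q = -923 (q = -312 - 611 = -923)
q*√(1391 + 386) = -923*√(1391 + 386) = -923*√1777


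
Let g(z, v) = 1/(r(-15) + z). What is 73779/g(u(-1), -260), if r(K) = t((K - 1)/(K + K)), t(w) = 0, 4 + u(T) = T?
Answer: -368895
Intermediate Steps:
u(T) = -4 + T
r(K) = 0
g(z, v) = 1/z (g(z, v) = 1/(0 + z) = 1/z)
73779/g(u(-1), -260) = 73779/(1/(-4 - 1)) = 73779/(1/(-5)) = 73779/(-⅕) = 73779*(-5) = -368895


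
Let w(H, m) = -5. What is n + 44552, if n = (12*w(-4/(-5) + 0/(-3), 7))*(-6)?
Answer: 44912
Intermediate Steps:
n = 360 (n = (12*(-5))*(-6) = -60*(-6) = 360)
n + 44552 = 360 + 44552 = 44912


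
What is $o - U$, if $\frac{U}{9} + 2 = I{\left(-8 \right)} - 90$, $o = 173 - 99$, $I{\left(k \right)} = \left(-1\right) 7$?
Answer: $965$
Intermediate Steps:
$I{\left(k \right)} = -7$
$o = 74$
$U = -891$ ($U = -18 + 9 \left(-7 - 90\right) = -18 + 9 \left(-97\right) = -18 - 873 = -891$)
$o - U = 74 - -891 = 74 + 891 = 965$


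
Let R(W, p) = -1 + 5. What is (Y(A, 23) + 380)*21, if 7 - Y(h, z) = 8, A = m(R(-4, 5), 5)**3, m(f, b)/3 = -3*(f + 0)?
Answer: 7959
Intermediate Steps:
R(W, p) = 4
m(f, b) = -9*f (m(f, b) = 3*(-3*(f + 0)) = 3*(-3*f) = -9*f)
A = -46656 (A = (-9*4)**3 = (-36)**3 = -46656)
Y(h, z) = -1 (Y(h, z) = 7 - 1*8 = 7 - 8 = -1)
(Y(A, 23) + 380)*21 = (-1 + 380)*21 = 379*21 = 7959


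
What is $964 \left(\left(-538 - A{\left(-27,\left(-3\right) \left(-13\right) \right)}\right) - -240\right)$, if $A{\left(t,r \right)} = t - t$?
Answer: $-287272$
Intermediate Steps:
$A{\left(t,r \right)} = 0$
$964 \left(\left(-538 - A{\left(-27,\left(-3\right) \left(-13\right) \right)}\right) - -240\right) = 964 \left(\left(-538 - 0\right) - -240\right) = 964 \left(\left(-538 + 0\right) + 240\right) = 964 \left(-538 + 240\right) = 964 \left(-298\right) = -287272$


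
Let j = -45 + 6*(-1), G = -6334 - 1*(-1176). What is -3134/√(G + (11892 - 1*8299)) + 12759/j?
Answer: -4253/17 + 3134*I*√1565/1565 ≈ -250.18 + 79.221*I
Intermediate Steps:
G = -5158 (G = -6334 + 1176 = -5158)
j = -51 (j = -45 - 6 = -51)
-3134/√(G + (11892 - 1*8299)) + 12759/j = -3134/√(-5158 + (11892 - 1*8299)) + 12759/(-51) = -3134/√(-5158 + (11892 - 8299)) + 12759*(-1/51) = -3134/√(-5158 + 3593) - 4253/17 = -3134*(-I*√1565/1565) - 4253/17 = -(-3134)*I*√1565/1565 - 4253/17 = 3134*I*√1565/1565 - 4253/17 = -4253/17 + 3134*I*√1565/1565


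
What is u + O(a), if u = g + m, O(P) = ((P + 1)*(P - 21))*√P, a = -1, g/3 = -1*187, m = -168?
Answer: -729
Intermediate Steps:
g = -561 (g = 3*(-1*187) = 3*(-187) = -561)
O(P) = √P*(1 + P)*(-21 + P) (O(P) = ((1 + P)*(-21 + P))*√P = √P*(1 + P)*(-21 + P))
u = -729 (u = -561 - 168 = -729)
u + O(a) = -729 + √(-1)*(-21 + (-1)² - 20*(-1)) = -729 + I*(-21 + 1 + 20) = -729 + I*0 = -729 + 0 = -729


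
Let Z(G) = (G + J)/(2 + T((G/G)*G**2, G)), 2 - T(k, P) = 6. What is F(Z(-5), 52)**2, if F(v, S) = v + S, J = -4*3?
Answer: 14641/4 ≈ 3660.3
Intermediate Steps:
T(k, P) = -4 (T(k, P) = 2 - 1*6 = 2 - 6 = -4)
J = -12
Z(G) = 6 - G/2 (Z(G) = (G - 12)/(2 - 4) = (-12 + G)/(-2) = (-12 + G)*(-1/2) = 6 - G/2)
F(v, S) = S + v
F(Z(-5), 52)**2 = (52 + (6 - 1/2*(-5)))**2 = (52 + (6 + 5/2))**2 = (52 + 17/2)**2 = (121/2)**2 = 14641/4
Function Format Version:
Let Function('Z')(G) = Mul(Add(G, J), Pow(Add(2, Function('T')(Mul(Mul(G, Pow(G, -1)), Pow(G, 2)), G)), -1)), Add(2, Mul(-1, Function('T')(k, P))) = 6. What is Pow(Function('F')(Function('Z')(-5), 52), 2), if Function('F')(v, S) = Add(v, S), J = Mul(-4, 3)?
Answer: Rational(14641, 4) ≈ 3660.3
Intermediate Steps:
Function('T')(k, P) = -4 (Function('T')(k, P) = Add(2, Mul(-1, 6)) = Add(2, -6) = -4)
J = -12
Function('Z')(G) = Add(6, Mul(Rational(-1, 2), G)) (Function('Z')(G) = Mul(Add(G, -12), Pow(Add(2, -4), -1)) = Mul(Add(-12, G), Pow(-2, -1)) = Mul(Add(-12, G), Rational(-1, 2)) = Add(6, Mul(Rational(-1, 2), G)))
Function('F')(v, S) = Add(S, v)
Pow(Function('F')(Function('Z')(-5), 52), 2) = Pow(Add(52, Add(6, Mul(Rational(-1, 2), -5))), 2) = Pow(Add(52, Add(6, Rational(5, 2))), 2) = Pow(Add(52, Rational(17, 2)), 2) = Pow(Rational(121, 2), 2) = Rational(14641, 4)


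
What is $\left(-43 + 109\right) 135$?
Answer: $8910$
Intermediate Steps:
$\left(-43 + 109\right) 135 = 66 \cdot 135 = 8910$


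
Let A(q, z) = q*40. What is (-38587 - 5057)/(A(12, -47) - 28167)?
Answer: 14548/9229 ≈ 1.5763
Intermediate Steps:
A(q, z) = 40*q
(-38587 - 5057)/(A(12, -47) - 28167) = (-38587 - 5057)/(40*12 - 28167) = -43644/(480 - 28167) = -43644/(-27687) = -43644*(-1/27687) = 14548/9229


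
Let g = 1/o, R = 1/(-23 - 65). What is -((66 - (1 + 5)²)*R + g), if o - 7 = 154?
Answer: 2371/7084 ≈ 0.33470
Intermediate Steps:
o = 161 (o = 7 + 154 = 161)
R = -1/88 (R = 1/(-88) = -1/88 ≈ -0.011364)
g = 1/161 ≈ 0.0062112
-((66 - (1 + 5)²)*R + g) = -((66 - (1 + 5)²)*(-1/88) + 1/161) = -((66 - 1*6²)*(-1/88) + 1/161) = -((66 - 1*36)*(-1/88) + 1/161) = -((66 - 36)*(-1/88) + 1/161) = -(30*(-1/88) + 1/161) = -(-15/44 + 1/161) = -1*(-2371/7084) = 2371/7084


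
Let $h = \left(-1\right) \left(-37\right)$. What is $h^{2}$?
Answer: $1369$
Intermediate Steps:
$h = 37$
$h^{2} = 37^{2} = 1369$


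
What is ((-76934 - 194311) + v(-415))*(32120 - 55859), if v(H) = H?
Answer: 6448936740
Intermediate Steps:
((-76934 - 194311) + v(-415))*(32120 - 55859) = ((-76934 - 194311) - 415)*(32120 - 55859) = (-271245 - 415)*(-23739) = -271660*(-23739) = 6448936740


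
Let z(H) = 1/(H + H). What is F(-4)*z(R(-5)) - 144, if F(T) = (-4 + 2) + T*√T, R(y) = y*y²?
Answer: -17999/125 + 4*I/125 ≈ -143.99 + 0.032*I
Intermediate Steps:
R(y) = y³
z(H) = 1/(2*H)
F(T) = -2 + T^(3/2)
F(-4)*z(R(-5)) - 144 = (-2 + (-4)^(3/2))*(1/(2*((-5)³))) - 144 = (-2 - 8*I)*((½)/(-125)) - 144 = (-2 - 8*I)*((½)*(-1/125)) - 144 = (-2 - 8*I)*(-1/250) - 144 = (1/125 + 4*I/125) - 144 = -17999/125 + 4*I/125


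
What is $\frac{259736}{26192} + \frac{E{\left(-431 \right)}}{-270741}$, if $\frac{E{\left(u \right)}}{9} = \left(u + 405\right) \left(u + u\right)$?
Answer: $\frac{2709918685}{295468678} \approx 9.1716$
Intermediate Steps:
$E{\left(u \right)} = 18 u \left(405 + u\right)$ ($E{\left(u \right)} = 9 \left(u + 405\right) \left(u + u\right) = 9 \left(405 + u\right) 2 u = 9 \cdot 2 u \left(405 + u\right) = 18 u \left(405 + u\right)$)
$\frac{259736}{26192} + \frac{E{\left(-431 \right)}}{-270741} = \frac{259736}{26192} + \frac{18 \left(-431\right) \left(405 - 431\right)}{-270741} = 259736 \cdot \frac{1}{26192} + 18 \left(-431\right) \left(-26\right) \left(- \frac{1}{270741}\right) = \frac{32467}{3274} + 201708 \left(- \frac{1}{270741}\right) = \frac{32467}{3274} - \frac{67236}{90247} = \frac{2709918685}{295468678}$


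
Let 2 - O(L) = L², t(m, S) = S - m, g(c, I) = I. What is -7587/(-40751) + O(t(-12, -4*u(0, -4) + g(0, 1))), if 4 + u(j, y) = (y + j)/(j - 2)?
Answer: -17882102/40751 ≈ -438.81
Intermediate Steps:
u(j, y) = -4 + (j + y)/(-2 + j) (u(j, y) = -4 + (y + j)/(j - 2) = -4 + (j + y)/(-2 + j))
O(L) = 2 - L²
-7587/(-40751) + O(t(-12, -4*u(0, -4) + g(0, 1))) = -7587/(-40751) + (2 - ((-4*(8 - 4 - 3*0)/(-2 + 0) + 1) - 1*(-12))²) = -7587*(-1/40751) + (2 - ((-4*(8 - 4 + 0)/(-2) + 1) + 12)²) = 7587/40751 + (2 - ((-(-2)*4 + 1) + 12)²) = 7587/40751 + (2 - ((-4*(-2) + 1) + 12)²) = 7587/40751 + (2 - ((8 + 1) + 12)²) = 7587/40751 + (2 - (9 + 12)²) = 7587/40751 + (2 - 1*21²) = 7587/40751 + (2 - 1*441) = 7587/40751 + (2 - 441) = 7587/40751 - 439 = -17882102/40751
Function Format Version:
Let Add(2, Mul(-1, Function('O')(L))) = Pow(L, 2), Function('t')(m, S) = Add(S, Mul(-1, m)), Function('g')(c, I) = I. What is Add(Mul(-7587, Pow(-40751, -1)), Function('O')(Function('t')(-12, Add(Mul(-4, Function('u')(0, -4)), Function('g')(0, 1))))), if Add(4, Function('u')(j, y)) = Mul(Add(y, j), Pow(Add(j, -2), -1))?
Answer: Rational(-17882102, 40751) ≈ -438.81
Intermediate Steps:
Function('u')(j, y) = Add(-4, Mul(Pow(Add(-2, j), -1), Add(j, y))) (Function('u')(j, y) = Add(-4, Mul(Add(y, j), Pow(Add(j, -2), -1))) = Add(-4, Mul(Add(j, y), Pow(Add(-2, j), -1))) = Add(-4, Mul(Pow(Add(-2, j), -1), Add(j, y))))
Function('O')(L) = Add(2, Mul(-1, Pow(L, 2)))
Add(Mul(-7587, Pow(-40751, -1)), Function('O')(Function('t')(-12, Add(Mul(-4, Function('u')(0, -4)), Function('g')(0, 1))))) = Add(Mul(-7587, Pow(-40751, -1)), Add(2, Mul(-1, Pow(Add(Add(Mul(-4, Mul(Pow(Add(-2, 0), -1), Add(8, -4, Mul(-3, 0)))), 1), Mul(-1, -12)), 2)))) = Add(Mul(-7587, Rational(-1, 40751)), Add(2, Mul(-1, Pow(Add(Add(Mul(-4, Mul(Pow(-2, -1), Add(8, -4, 0))), 1), 12), 2)))) = Add(Rational(7587, 40751), Add(2, Mul(-1, Pow(Add(Add(Mul(-4, Mul(Rational(-1, 2), 4)), 1), 12), 2)))) = Add(Rational(7587, 40751), Add(2, Mul(-1, Pow(Add(Add(Mul(-4, -2), 1), 12), 2)))) = Add(Rational(7587, 40751), Add(2, Mul(-1, Pow(Add(Add(8, 1), 12), 2)))) = Add(Rational(7587, 40751), Add(2, Mul(-1, Pow(Add(9, 12), 2)))) = Add(Rational(7587, 40751), Add(2, Mul(-1, Pow(21, 2)))) = Add(Rational(7587, 40751), Add(2, Mul(-1, 441))) = Add(Rational(7587, 40751), Add(2, -441)) = Add(Rational(7587, 40751), -439) = Rational(-17882102, 40751)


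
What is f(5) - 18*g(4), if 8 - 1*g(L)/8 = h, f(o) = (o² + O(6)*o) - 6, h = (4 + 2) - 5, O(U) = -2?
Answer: -999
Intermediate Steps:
h = 1 (h = 6 - 5 = 1)
f(o) = -6 + o² - 2*o (f(o) = (o² - 2*o) - 6 = -6 + o² - 2*o)
g(L) = 56 (g(L) = 64 - 8*1 = 64 - 8 = 56)
f(5) - 18*g(4) = (-6 + 5² - 2*5) - 18*56 = (-6 + 25 - 10) - 1008 = 9 - 1008 = -999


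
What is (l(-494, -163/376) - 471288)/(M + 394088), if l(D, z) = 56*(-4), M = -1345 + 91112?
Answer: -471512/483855 ≈ -0.97449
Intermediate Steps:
M = 89767
l(D, z) = -224
(l(-494, -163/376) - 471288)/(M + 394088) = (-224 - 471288)/(89767 + 394088) = -471512/483855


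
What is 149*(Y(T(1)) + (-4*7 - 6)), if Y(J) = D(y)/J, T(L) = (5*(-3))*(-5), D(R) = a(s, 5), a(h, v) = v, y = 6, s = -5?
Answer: -75841/15 ≈ -5056.1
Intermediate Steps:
D(R) = 5
T(L) = 75 (T(L) = -15*(-5) = 75)
Y(J) = 5/J
149*(Y(T(1)) + (-4*7 - 6)) = 149*(5/75 + (-4*7 - 6)) = 149*(5*(1/75) + (-28 - 6)) = 149*(1/15 - 34) = 149*(-509/15) = -75841/15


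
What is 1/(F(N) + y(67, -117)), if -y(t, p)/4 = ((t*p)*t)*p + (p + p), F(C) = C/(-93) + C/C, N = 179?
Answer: -93/22859283650 ≈ -4.0684e-9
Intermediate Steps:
F(C) = 1 - C/93 (F(C) = C*(-1/93) + 1 = -C/93 + 1 = 1 - C/93)
y(t, p) = -8*p - 4*p²*t² (y(t, p) = -4*(((t*p)*t)*p + (p + p)) = -4*(((p*t)*t)*p + 2*p) = -4*((p*t²)*p + 2*p) = -4*(p²*t² + 2*p) = -4*(2*p + p²*t²) = -8*p - 4*p²*t²)
1/(F(N) + y(67, -117)) = 1/((1 - 1/93*179) - 4*(-117)*(2 - 117*67²)) = 1/((1 - 179/93) - 4*(-117)*(2 - 117*4489)) = 1/(-86/93 - 4*(-117)*(2 - 525213)) = 1/(-86/93 - 4*(-117)*(-525211)) = 1/(-86/93 - 245798748) = 1/(-22859283650/93) = -93/22859283650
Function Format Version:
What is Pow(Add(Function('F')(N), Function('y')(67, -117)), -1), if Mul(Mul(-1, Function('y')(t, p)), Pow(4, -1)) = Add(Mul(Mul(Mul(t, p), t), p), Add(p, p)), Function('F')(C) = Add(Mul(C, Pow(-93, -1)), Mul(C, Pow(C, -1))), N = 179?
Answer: Rational(-93, 22859283650) ≈ -4.0684e-9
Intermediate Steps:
Function('F')(C) = Add(1, Mul(Rational(-1, 93), C)) (Function('F')(C) = Add(Mul(C, Rational(-1, 93)), 1) = Add(Mul(Rational(-1, 93), C), 1) = Add(1, Mul(Rational(-1, 93), C)))
Function('y')(t, p) = Add(Mul(-8, p), Mul(-4, Pow(p, 2), Pow(t, 2))) (Function('y')(t, p) = Mul(-4, Add(Mul(Mul(Mul(t, p), t), p), Add(p, p))) = Mul(-4, Add(Mul(Mul(Mul(p, t), t), p), Mul(2, p))) = Mul(-4, Add(Mul(Mul(p, Pow(t, 2)), p), Mul(2, p))) = Mul(-4, Add(Mul(Pow(p, 2), Pow(t, 2)), Mul(2, p))) = Mul(-4, Add(Mul(2, p), Mul(Pow(p, 2), Pow(t, 2)))) = Add(Mul(-8, p), Mul(-4, Pow(p, 2), Pow(t, 2))))
Pow(Add(Function('F')(N), Function('y')(67, -117)), -1) = Pow(Add(Add(1, Mul(Rational(-1, 93), 179)), Mul(-4, -117, Add(2, Mul(-117, Pow(67, 2))))), -1) = Pow(Add(Add(1, Rational(-179, 93)), Mul(-4, -117, Add(2, Mul(-117, 4489)))), -1) = Pow(Add(Rational(-86, 93), Mul(-4, -117, Add(2, -525213))), -1) = Pow(Add(Rational(-86, 93), Mul(-4, -117, -525211)), -1) = Pow(Add(Rational(-86, 93), -245798748), -1) = Pow(Rational(-22859283650, 93), -1) = Rational(-93, 22859283650)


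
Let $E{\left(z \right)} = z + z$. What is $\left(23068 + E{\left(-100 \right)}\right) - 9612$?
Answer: $13256$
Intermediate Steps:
$E{\left(z \right)} = 2 z$
$\left(23068 + E{\left(-100 \right)}\right) - 9612 = \left(23068 + 2 \left(-100\right)\right) - 9612 = \left(23068 - 200\right) - 9612 = 22868 - 9612 = 13256$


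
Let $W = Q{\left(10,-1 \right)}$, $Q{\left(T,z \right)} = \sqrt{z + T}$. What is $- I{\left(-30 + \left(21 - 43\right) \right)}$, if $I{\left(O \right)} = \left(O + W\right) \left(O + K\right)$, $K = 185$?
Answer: $6517$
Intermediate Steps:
$Q{\left(T,z \right)} = \sqrt{T + z}$
$W = 3$ ($W = \sqrt{10 - 1} = \sqrt{9} = 3$)
$I{\left(O \right)} = \left(3 + O\right) \left(185 + O\right)$ ($I{\left(O \right)} = \left(O + 3\right) \left(O + 185\right) = \left(3 + O\right) \left(185 + O\right)$)
$- I{\left(-30 + \left(21 - 43\right) \right)} = - (555 + \left(-30 + \left(21 - 43\right)\right)^{2} + 188 \left(-30 + \left(21 - 43\right)\right)) = - (555 + \left(-30 - 22\right)^{2} + 188 \left(-30 - 22\right)) = - (555 + \left(-52\right)^{2} + 188 \left(-52\right)) = - (555 + 2704 - 9776) = \left(-1\right) \left(-6517\right) = 6517$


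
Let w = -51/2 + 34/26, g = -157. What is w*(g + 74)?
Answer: 52207/26 ≈ 2008.0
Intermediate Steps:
w = -629/26 (w = -51*½ + 34*(1/26) = -51/2 + 17/13 = -629/26 ≈ -24.192)
w*(g + 74) = -629*(-157 + 74)/26 = -629/26*(-83) = 52207/26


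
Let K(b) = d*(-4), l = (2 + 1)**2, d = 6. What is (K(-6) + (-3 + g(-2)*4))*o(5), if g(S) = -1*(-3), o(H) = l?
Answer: -135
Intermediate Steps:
l = 9 (l = 3**2 = 9)
o(H) = 9
g(S) = 3
K(b) = -24 (K(b) = 6*(-4) = -24)
(K(-6) + (-3 + g(-2)*4))*o(5) = (-24 + (-3 + 3*4))*9 = (-24 + (-3 + 12))*9 = (-24 + 9)*9 = -15*9 = -135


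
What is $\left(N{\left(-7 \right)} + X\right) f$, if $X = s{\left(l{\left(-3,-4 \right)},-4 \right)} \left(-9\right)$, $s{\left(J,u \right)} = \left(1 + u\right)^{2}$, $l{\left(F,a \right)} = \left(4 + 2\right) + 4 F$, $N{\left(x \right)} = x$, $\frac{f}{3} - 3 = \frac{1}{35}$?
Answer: $- \frac{27984}{35} \approx -799.54$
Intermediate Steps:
$f = \frac{318}{35}$ ($f = 9 + \frac{3}{35} = \frac{318}{35} \approx 9.0857$)
$l{\left(F,a \right)} = 6 + 4 F$
$X = -81$ ($X = \left(1 - 4\right)^{2} \left(-9\right) = \left(-3\right)^{2} \left(-9\right) = 9 \left(-9\right) = -81$)
$\left(N{\left(-7 \right)} + X\right) f = \left(-7 - 81\right) \frac{318}{35} = \left(-88\right) \frac{318}{35} = - \frac{27984}{35}$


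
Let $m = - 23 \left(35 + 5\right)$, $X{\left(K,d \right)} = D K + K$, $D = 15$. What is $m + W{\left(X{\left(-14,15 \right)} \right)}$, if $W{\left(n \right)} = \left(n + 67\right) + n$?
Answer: $-1301$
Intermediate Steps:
$X{\left(K,d \right)} = 16 K$ ($X{\left(K,d \right)} = 15 K + K = 16 K$)
$W{\left(n \right)} = 67 + 2 n$ ($W{\left(n \right)} = \left(67 + n\right) + n = 67 + 2 n$)
$m = -920$ ($m = \left(-23\right) 40 = -920$)
$m + W{\left(X{\left(-14,15 \right)} \right)} = -920 + \left(67 + 2 \cdot 16 \left(-14\right)\right) = -920 + \left(67 + 2 \left(-224\right)\right) = -920 + \left(67 - 448\right) = -920 - 381 = -1301$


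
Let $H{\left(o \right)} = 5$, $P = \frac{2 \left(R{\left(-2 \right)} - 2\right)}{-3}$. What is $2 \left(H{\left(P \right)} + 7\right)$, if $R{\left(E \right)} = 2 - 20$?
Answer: $24$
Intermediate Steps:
$R{\left(E \right)} = -18$ ($R{\left(E \right)} = 2 - 20 = -18$)
$P = \frac{40}{3}$ ($P = \frac{2 \left(-18 - 2\right)}{-3} = 2 \left(-20\right) \left(- \frac{1}{3}\right) = \left(-40\right) \left(- \frac{1}{3}\right) = \frac{40}{3} \approx 13.333$)
$2 \left(H{\left(P \right)} + 7\right) = 2 \left(5 + 7\right) = 2 \cdot 12 = 24$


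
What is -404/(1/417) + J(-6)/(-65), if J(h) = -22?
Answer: -10950398/65 ≈ -1.6847e+5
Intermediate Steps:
-404/(1/417) + J(-6)/(-65) = -404/(1/417) - 22/(-65) = -404/1/417 - 22*(-1/65) = -404*417 + 22/65 = -168468 + 22/65 = -10950398/65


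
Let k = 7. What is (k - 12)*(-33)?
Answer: 165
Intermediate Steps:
(k - 12)*(-33) = (7 - 12)*(-33) = -5*(-33) = 165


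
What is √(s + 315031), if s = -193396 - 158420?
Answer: I*√36785 ≈ 191.79*I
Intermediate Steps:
s = -351816
√(s + 315031) = √(-351816 + 315031) = √(-36785) = I*√36785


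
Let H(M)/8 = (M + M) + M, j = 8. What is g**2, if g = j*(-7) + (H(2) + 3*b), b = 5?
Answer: 49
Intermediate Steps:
H(M) = 24*M (H(M) = 8*((M + M) + M) = 8*(2*M + M) = 8*(3*M) = 24*M)
g = 7 (g = 8*(-7) + (24*2 + 3*5) = -56 + (48 + 15) = -56 + 63 = 7)
g**2 = 7**2 = 49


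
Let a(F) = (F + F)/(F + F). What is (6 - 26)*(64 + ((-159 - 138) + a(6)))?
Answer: 4640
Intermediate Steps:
a(F) = 1 (a(F) = (2*F)/((2*F)) = (2*F)*(1/(2*F)) = 1)
(6 - 26)*(64 + ((-159 - 138) + a(6))) = (6 - 26)*(64 + ((-159 - 138) + 1)) = -20*(64 + (-297 + 1)) = -20*(64 - 296) = -20*(-232) = 4640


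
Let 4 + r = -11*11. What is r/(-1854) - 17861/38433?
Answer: -9436723/23751594 ≈ -0.39731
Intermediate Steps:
r = -125 (r = -4 - 11*11 = -4 - 121 = -125)
r/(-1854) - 17861/38433 = -125/(-1854) - 17861/38433 = -125*(-1/1854) - 17861*1/38433 = 125/1854 - 17861/38433 = -9436723/23751594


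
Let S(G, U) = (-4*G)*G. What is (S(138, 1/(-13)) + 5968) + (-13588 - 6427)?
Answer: -90223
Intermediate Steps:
S(G, U) = -4*G**2
(S(138, 1/(-13)) + 5968) + (-13588 - 6427) = (-4*138**2 + 5968) + (-13588 - 6427) = (-4*19044 + 5968) - 20015 = (-76176 + 5968) - 20015 = -70208 - 20015 = -90223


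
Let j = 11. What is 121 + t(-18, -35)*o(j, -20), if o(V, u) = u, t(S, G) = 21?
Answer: -299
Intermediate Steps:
121 + t(-18, -35)*o(j, -20) = 121 + 21*(-20) = 121 - 420 = -299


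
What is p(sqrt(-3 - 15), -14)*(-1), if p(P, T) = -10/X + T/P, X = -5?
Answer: -2 - 7*I*sqrt(2)/3 ≈ -2.0 - 3.2998*I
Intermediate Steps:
p(P, T) = 2 + T/P (p(P, T) = -10/(-5) + T/P = -10*(-1/5) + T/P = 2 + T/P)
p(sqrt(-3 - 15), -14)*(-1) = (2 - 14/sqrt(-3 - 15))*(-1) = (2 - 14*(-I*sqrt(2)/6))*(-1) = (2 - (-7)*I*sqrt(2)/3)*(-1) = (2 + 7*I*sqrt(2)/3)*(-1) = -2 - 7*I*sqrt(2)/3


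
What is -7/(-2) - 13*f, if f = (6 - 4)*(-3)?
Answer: 163/2 ≈ 81.500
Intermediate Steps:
f = -6 (f = 2*(-3) = -6)
-7/(-2) - 13*f = -7/(-2) - 13*(-6) = -7*(-½) + 78 = 7/2 + 78 = 163/2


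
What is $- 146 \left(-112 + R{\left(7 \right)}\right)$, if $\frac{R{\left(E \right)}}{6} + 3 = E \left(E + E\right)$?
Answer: $-66868$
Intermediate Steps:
$R{\left(E \right)} = -18 + 12 E^{2}$ ($R{\left(E \right)} = -18 + 6 E \left(E + E\right) = -18 + 6 E 2 E = -18 + 6 \cdot 2 E^{2} = -18 + 12 E^{2}$)
$- 146 \left(-112 + R{\left(7 \right)}\right) = - 146 \left(-112 - \left(18 - 12 \cdot 7^{2}\right)\right) = - 146 \left(-112 + \left(-18 + 12 \cdot 49\right)\right) = - 146 \left(-112 + \left(-18 + 588\right)\right) = - 146 \left(-112 + 570\right) = \left(-146\right) 458 = -66868$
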